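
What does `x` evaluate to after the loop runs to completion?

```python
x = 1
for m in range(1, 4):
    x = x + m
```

Let's trace through this code step by step.

Initialize: x = 1
Entering loop: for m in range(1, 4):
After iteration 1: m = 1, x = 2
After iteration 2: m = 2, x = 4
After iteration 3: m = 3, x = 7
Loop ends.

Final answer: 7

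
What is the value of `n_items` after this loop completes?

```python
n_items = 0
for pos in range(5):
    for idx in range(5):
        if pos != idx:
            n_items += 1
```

Let's trace through this code step by step.

Initialize: n_items = 0
Entering loop: for pos in range(5):
After iteration 1: pos = 0, n_items = 4
After iteration 2: pos = 1, n_items = 8
After iteration 3: pos = 2, n_items = 12
After iteration 4: pos = 3, n_items = 16
After iteration 5: pos = 4, n_items = 20
Loop ends.

Final answer: 20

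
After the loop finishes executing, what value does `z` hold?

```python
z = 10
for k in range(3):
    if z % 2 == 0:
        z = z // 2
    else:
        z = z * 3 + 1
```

Let's trace through this code step by step.

Initialize: z = 10
Entering loop: for k in range(3):
After iteration 1: k = 0, z = 5
After iteration 2: k = 1, z = 16
After iteration 3: k = 2, z = 8
Loop ends.

Final answer: 8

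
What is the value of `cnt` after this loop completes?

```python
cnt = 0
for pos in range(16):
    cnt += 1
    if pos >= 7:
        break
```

Let's trace through this code step by step.

Initialize: cnt = 0
Entering loop: for pos in range(16):
After iteration 1: pos = 0, cnt = 1
After iteration 2: pos = 1, cnt = 2
After iteration 3: pos = 2, cnt = 3
After iteration 4: pos = 3, cnt = 4
After iteration 5: pos = 4, cnt = 5
After iteration 6: pos = 5, cnt = 6
After iteration 7: pos = 6, cnt = 7
After iteration 8: pos = 7, cnt = 8
Loop ends.

Final answer: 8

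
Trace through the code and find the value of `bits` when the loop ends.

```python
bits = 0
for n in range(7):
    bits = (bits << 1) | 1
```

Let's trace through this code step by step.

Initialize: bits = 0
Entering loop: for n in range(7):
After iteration 1: n = 0, bits = 1
After iteration 2: n = 1, bits = 3
After iteration 3: n = 2, bits = 7
After iteration 4: n = 3, bits = 15
After iteration 5: n = 4, bits = 31
After iteration 6: n = 5, bits = 63
After iteration 7: n = 6, bits = 127
Loop ends.

Final answer: 127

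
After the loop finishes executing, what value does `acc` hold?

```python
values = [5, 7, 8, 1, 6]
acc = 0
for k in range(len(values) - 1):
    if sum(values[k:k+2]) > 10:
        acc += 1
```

Let's trace through this code step by step.

Initialize: values = [5, 7, 8, 1, 6]
Initialize: acc = 0
Entering loop: for k in range(len(values) - 1):
After iteration 1: k = 0, acc = 1
After iteration 2: k = 1, acc = 2
After iteration 3: k = 2, acc = 2
After iteration 4: k = 3, acc = 2
Loop ends.

Final answer: 2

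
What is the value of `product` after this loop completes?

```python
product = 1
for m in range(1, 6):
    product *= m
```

Let's trace through this code step by step.

Initialize: product = 1
Entering loop: for m in range(1, 6):
After iteration 1: m = 1, product = 1
After iteration 2: m = 2, product = 2
After iteration 3: m = 3, product = 6
After iteration 4: m = 4, product = 24
After iteration 5: m = 5, product = 120
Loop ends.

Final answer: 120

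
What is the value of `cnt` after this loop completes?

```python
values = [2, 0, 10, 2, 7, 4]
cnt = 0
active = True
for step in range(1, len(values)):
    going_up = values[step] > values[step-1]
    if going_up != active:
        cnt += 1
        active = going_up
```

Let's trace through this code step by step.

Initialize: values = [2, 0, 10, 2, 7, 4]
Initialize: cnt = 0
Initialize: active = True
Entering loop: for step in range(1, len(values)):
After iteration 1: step = 1, cnt = 1, active = False, going_up = False
After iteration 2: step = 2, cnt = 2, active = True, going_up = True
After iteration 3: step = 3, cnt = 3, active = False, going_up = False
After iteration 4: step = 4, cnt = 4, active = True, going_up = True
After iteration 5: step = 5, cnt = 5, active = False, going_up = False
Loop ends.

Final answer: 5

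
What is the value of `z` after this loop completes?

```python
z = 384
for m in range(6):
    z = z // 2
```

Let's trace through this code step by step.

Initialize: z = 384
Entering loop: for m in range(6):
After iteration 1: m = 0, z = 192
After iteration 2: m = 1, z = 96
After iteration 3: m = 2, z = 48
After iteration 4: m = 3, z = 24
After iteration 5: m = 4, z = 12
After iteration 6: m = 5, z = 6
Loop ends.

Final answer: 6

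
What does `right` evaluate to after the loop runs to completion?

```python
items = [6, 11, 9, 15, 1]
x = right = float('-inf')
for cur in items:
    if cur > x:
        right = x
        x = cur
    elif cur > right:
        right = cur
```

Let's trace through this code step by step.

Initialize: items = [6, 11, 9, 15, 1]
Initialize: x = -inf
Initialize: right = -inf
Entering loop: for cur in items:
After iteration 1: cur = 6, x = 6, right = -inf
After iteration 2: cur = 11, x = 11, right = 6
After iteration 3: cur = 9, x = 11, right = 9
After iteration 4: cur = 15, x = 15, right = 11
After iteration 5: cur = 1, x = 15, right = 11
Loop ends.

Final answer: 11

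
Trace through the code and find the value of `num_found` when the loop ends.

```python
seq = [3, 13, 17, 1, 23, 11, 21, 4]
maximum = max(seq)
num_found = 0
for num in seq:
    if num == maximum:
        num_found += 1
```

Let's trace through this code step by step.

Initialize: seq = [3, 13, 17, 1, 23, 11, 21, 4]
Initialize: maximum = 23
Initialize: num_found = 0
Entering loop: for num in seq:
After iteration 1: num = 3, num_found = 0
After iteration 2: num = 13, num_found = 0
After iteration 3: num = 17, num_found = 0
After iteration 4: num = 1, num_found = 0
After iteration 5: num = 23, num_found = 1
After iteration 6: num = 11, num_found = 1
After iteration 7: num = 21, num_found = 1
After iteration 8: num = 4, num_found = 1
Loop ends.

Final answer: 1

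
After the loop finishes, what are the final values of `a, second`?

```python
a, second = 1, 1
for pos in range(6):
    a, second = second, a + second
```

Let's trace through this code step by step.

Initialize: a = 1
Initialize: second = 1
Entering loop: for pos in range(6):
After iteration 1: pos = 0, a = 1, second = 2
After iteration 2: pos = 1, a = 2, second = 3
After iteration 3: pos = 2, a = 3, second = 5
After iteration 4: pos = 3, a = 5, second = 8
After iteration 5: pos = 4, a = 8, second = 13
After iteration 6: pos = 5, a = 13, second = 21
Loop ends.

Final answer: 13, 21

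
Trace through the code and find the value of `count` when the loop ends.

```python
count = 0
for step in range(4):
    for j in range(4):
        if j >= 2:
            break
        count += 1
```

Let's trace through this code step by step.

Initialize: count = 0
Entering loop: for step in range(4):
After iteration 1: step = 0, count = 2
After iteration 2: step = 1, count = 4
After iteration 3: step = 2, count = 6
After iteration 4: step = 3, count = 8
Loop ends.

Final answer: 8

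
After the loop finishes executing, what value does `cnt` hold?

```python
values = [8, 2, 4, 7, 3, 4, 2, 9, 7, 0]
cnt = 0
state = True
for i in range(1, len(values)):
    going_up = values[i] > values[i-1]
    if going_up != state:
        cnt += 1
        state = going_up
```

Let's trace through this code step by step.

Initialize: values = [8, 2, 4, 7, 3, 4, 2, 9, 7, 0]
Initialize: cnt = 0
Initialize: state = True
Entering loop: for i in range(1, len(values)):
After iteration 1: i = 1, cnt = 1, state = False, going_up = False
After iteration 2: i = 2, cnt = 2, state = True, going_up = True
After iteration 3: i = 3, cnt = 2, state = True, going_up = True
After iteration 4: i = 4, cnt = 3, state = False, going_up = False
After iteration 5: i = 5, cnt = 4, state = True, going_up = True
After iteration 6: i = 6, cnt = 5, state = False, going_up = False
After iteration 7: i = 7, cnt = 6, state = True, going_up = True
After iteration 8: i = 8, cnt = 7, state = False, going_up = False
After iteration 9: i = 9, cnt = 7, state = False, going_up = False
Loop ends.

Final answer: 7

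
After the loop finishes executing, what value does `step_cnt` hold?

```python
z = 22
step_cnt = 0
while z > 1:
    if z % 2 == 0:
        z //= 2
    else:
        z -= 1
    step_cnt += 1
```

Let's trace through this code step by step.

Initialize: z = 22
Initialize: step_cnt = 0
Entering loop: while z > 1:
After iteration 1: z = 11, step_cnt = 1
After iteration 2: z = 10, step_cnt = 2
After iteration 3: z = 5, step_cnt = 3
After iteration 4: z = 4, step_cnt = 4
After iteration 5: z = 2, step_cnt = 5
After iteration 6: z = 1, step_cnt = 6
Loop ends.

Final answer: 6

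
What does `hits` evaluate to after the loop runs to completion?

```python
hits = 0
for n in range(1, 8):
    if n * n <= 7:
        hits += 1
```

Let's trace through this code step by step.

Initialize: hits = 0
Entering loop: for n in range(1, 8):
After iteration 1: n = 1, hits = 1
After iteration 2: n = 2, hits = 2
After iteration 3: n = 3, hits = 2
After iteration 4: n = 4, hits = 2
After iteration 5: n = 5, hits = 2
After iteration 6: n = 6, hits = 2
After iteration 7: n = 7, hits = 2
Loop ends.

Final answer: 2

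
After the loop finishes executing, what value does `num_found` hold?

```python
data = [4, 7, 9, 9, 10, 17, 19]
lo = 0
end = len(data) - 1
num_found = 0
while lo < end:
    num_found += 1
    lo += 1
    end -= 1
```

Let's trace through this code step by step.

Initialize: data = [4, 7, 9, 9, 10, 17, 19]
Initialize: lo = 0
Initialize: end = 6
Initialize: num_found = 0
Entering loop: while lo < end:
After iteration 1: lo = 1, end = 5, num_found = 1
After iteration 2: lo = 2, end = 4, num_found = 2
After iteration 3: lo = 3, end = 3, num_found = 3
Loop ends.

Final answer: 3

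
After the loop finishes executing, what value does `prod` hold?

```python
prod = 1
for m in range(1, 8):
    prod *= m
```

Let's trace through this code step by step.

Initialize: prod = 1
Entering loop: for m in range(1, 8):
After iteration 1: m = 1, prod = 1
After iteration 2: m = 2, prod = 2
After iteration 3: m = 3, prod = 6
After iteration 4: m = 4, prod = 24
After iteration 5: m = 5, prod = 120
After iteration 6: m = 6, prod = 720
After iteration 7: m = 7, prod = 5040
Loop ends.

Final answer: 5040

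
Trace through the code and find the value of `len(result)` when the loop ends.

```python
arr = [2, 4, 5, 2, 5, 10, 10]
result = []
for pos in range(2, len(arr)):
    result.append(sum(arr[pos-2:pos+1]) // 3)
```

Let's trace through this code step by step.

Initialize: arr = [2, 4, 5, 2, 5, 10, 10]
Initialize: result = []
Entering loop: for pos in range(2, len(arr)):
After iteration 1: pos = 2, result = [3]
After iteration 2: pos = 3, result = [3, 3]
After iteration 3: pos = 4, result = [3, 3, 4]
After iteration 4: pos = 5, result = [3, 3, 4, 5]
After iteration 5: pos = 6, result = [3, 3, 4, 5, 8]
Loop ends.
len(result) = 5

Final answer: 5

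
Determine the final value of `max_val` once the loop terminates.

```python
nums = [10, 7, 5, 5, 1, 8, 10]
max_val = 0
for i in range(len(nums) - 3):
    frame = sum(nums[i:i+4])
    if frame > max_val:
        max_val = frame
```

Let's trace through this code step by step.

Initialize: nums = [10, 7, 5, 5, 1, 8, 10]
Initialize: max_val = 0
Entering loop: for i in range(len(nums) - 3):
After iteration 1: i = 0, max_val = 27, frame = 27
After iteration 2: i = 1, max_val = 27, frame = 18
After iteration 3: i = 2, max_val = 27, frame = 19
After iteration 4: i = 3, max_val = 27, frame = 24
Loop ends.

Final answer: 27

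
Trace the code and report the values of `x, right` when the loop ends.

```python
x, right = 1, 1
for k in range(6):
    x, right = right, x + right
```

Let's trace through this code step by step.

Initialize: x = 1
Initialize: right = 1
Entering loop: for k in range(6):
After iteration 1: k = 0, x = 1, right = 2
After iteration 2: k = 1, x = 2, right = 3
After iteration 3: k = 2, x = 3, right = 5
After iteration 4: k = 3, x = 5, right = 8
After iteration 5: k = 4, x = 8, right = 13
After iteration 6: k = 5, x = 13, right = 21
Loop ends.

Final answer: 13, 21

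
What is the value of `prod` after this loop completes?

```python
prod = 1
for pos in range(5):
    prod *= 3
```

Let's trace through this code step by step.

Initialize: prod = 1
Entering loop: for pos in range(5):
After iteration 1: pos = 0, prod = 3
After iteration 2: pos = 1, prod = 9
After iteration 3: pos = 2, prod = 27
After iteration 4: pos = 3, prod = 81
After iteration 5: pos = 4, prod = 243
Loop ends.

Final answer: 243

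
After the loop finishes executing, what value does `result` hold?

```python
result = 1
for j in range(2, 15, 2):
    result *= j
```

Let's trace through this code step by step.

Initialize: result = 1
Entering loop: for j in range(2, 15, 2):
After iteration 1: j = 2, result = 2
After iteration 2: j = 4, result = 8
After iteration 3: j = 6, result = 48
After iteration 4: j = 8, result = 384
After iteration 5: j = 10, result = 3840
After iteration 6: j = 12, result = 46080
After iteration 7: j = 14, result = 645120
Loop ends.

Final answer: 645120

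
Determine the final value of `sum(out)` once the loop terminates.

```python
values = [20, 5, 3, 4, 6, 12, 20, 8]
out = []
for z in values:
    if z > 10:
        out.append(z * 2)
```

Let's trace through this code step by step.

Initialize: values = [20, 5, 3, 4, 6, 12, 20, 8]
Initialize: out = []
Entering loop: for z in values:
After iteration 1: z = 20, out = [40]
After iteration 2: z = 5, out = [40]
After iteration 3: z = 3, out = [40]
After iteration 4: z = 4, out = [40]
After iteration 5: z = 6, out = [40]
After iteration 6: z = 12, out = [40, 24]
After iteration 7: z = 20, out = [40, 24, 40]
After iteration 8: z = 8, out = [40, 24, 40]
Loop ends.
sum(out) = 104

Final answer: 104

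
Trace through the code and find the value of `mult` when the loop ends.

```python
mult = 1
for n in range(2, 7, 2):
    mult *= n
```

Let's trace through this code step by step.

Initialize: mult = 1
Entering loop: for n in range(2, 7, 2):
After iteration 1: n = 2, mult = 2
After iteration 2: n = 4, mult = 8
After iteration 3: n = 6, mult = 48
Loop ends.

Final answer: 48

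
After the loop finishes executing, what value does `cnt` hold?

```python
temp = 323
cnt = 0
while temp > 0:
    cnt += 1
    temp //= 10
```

Let's trace through this code step by step.

Initialize: temp = 323
Initialize: cnt = 0
Entering loop: while temp > 0:
After iteration 1: temp = 32, cnt = 1
After iteration 2: temp = 3, cnt = 2
After iteration 3: temp = 0, cnt = 3
Loop ends.

Final answer: 3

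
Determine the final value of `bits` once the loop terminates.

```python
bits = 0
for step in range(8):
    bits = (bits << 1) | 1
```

Let's trace through this code step by step.

Initialize: bits = 0
Entering loop: for step in range(8):
After iteration 1: step = 0, bits = 1
After iteration 2: step = 1, bits = 3
After iteration 3: step = 2, bits = 7
After iteration 4: step = 3, bits = 15
After iteration 5: step = 4, bits = 31
After iteration 6: step = 5, bits = 63
After iteration 7: step = 6, bits = 127
After iteration 8: step = 7, bits = 255
Loop ends.

Final answer: 255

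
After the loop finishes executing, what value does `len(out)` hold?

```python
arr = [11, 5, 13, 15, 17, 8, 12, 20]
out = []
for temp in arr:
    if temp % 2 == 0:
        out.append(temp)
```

Let's trace through this code step by step.

Initialize: arr = [11, 5, 13, 15, 17, 8, 12, 20]
Initialize: out = []
Entering loop: for temp in arr:
After iteration 1: temp = 11, out = []
After iteration 2: temp = 5, out = []
After iteration 3: temp = 13, out = []
After iteration 4: temp = 15, out = []
After iteration 5: temp = 17, out = []
After iteration 6: temp = 8, out = [8]
After iteration 7: temp = 12, out = [8, 12]
After iteration 8: temp = 20, out = [8, 12, 20]
Loop ends.
len(out) = 3

Final answer: 3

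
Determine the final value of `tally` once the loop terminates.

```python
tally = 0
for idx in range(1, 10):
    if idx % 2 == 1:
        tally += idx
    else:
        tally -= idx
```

Let's trace through this code step by step.

Initialize: tally = 0
Entering loop: for idx in range(1, 10):
After iteration 1: idx = 1, tally = 1
After iteration 2: idx = 2, tally = -1
After iteration 3: idx = 3, tally = 2
After iteration 4: idx = 4, tally = -2
After iteration 5: idx = 5, tally = 3
After iteration 6: idx = 6, tally = -3
After iteration 7: idx = 7, tally = 4
After iteration 8: idx = 8, tally = -4
After iteration 9: idx = 9, tally = 5
Loop ends.

Final answer: 5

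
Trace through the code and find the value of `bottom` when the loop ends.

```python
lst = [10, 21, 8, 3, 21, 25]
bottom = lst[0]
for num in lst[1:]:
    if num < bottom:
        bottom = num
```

Let's trace through this code step by step.

Initialize: lst = [10, 21, 8, 3, 21, 25]
Initialize: bottom = 10
Entering loop: for num in lst[1:]:
After iteration 1: num = 21, bottom = 10
After iteration 2: num = 8, bottom = 8
After iteration 3: num = 3, bottom = 3
After iteration 4: num = 21, bottom = 3
After iteration 5: num = 25, bottom = 3
Loop ends.

Final answer: 3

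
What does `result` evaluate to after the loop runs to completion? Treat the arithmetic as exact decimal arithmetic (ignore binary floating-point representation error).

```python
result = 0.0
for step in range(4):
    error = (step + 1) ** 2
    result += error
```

Let's trace through this code step by step.

Initialize: result = 0.0
Entering loop: for step in range(4):
After iteration 1: step = 0, result = 1.0, error = 1
After iteration 2: step = 1, result = 5.0, error = 4
After iteration 3: step = 2, result = 14.0, error = 9
After iteration 4: step = 3, result = 30.0, error = 16
Loop ends.

Final answer: 30.0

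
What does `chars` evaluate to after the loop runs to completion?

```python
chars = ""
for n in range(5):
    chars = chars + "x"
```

Let's trace through this code step by step.

Initialize: chars = ''
Entering loop: for n in range(5):
After iteration 1: n = 0, chars = 'x'
After iteration 2: n = 1, chars = 'xx'
After iteration 3: n = 2, chars = 'xxx'
After iteration 4: n = 3, chars = 'xxxx'
After iteration 5: n = 4, chars = 'xxxxx'
Loop ends.

Final answer: 'xxxxx'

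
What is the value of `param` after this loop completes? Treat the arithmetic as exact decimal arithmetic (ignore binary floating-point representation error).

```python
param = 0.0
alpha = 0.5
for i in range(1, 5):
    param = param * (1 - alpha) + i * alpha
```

Let's trace through this code step by step.

Initialize: param = 0.0
Initialize: alpha = 0.5
Entering loop: for i in range(1, 5):
After iteration 1: i = 1, param = 0.5
After iteration 2: i = 2, param = 1.25
After iteration 3: i = 3, param = 2.125
After iteration 4: i = 4, param = 3.0625
Loop ends.

Final answer: 3.0625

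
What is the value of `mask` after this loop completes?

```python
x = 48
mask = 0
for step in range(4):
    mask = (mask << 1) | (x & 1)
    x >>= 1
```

Let's trace through this code step by step.

Initialize: x = 48
Initialize: mask = 0
Entering loop: for step in range(4):
After iteration 1: step = 0, x = 24, mask = 0
After iteration 2: step = 1, x = 12, mask = 0
After iteration 3: step = 2, x = 6, mask = 0
After iteration 4: step = 3, x = 3, mask = 0
Loop ends.

Final answer: 0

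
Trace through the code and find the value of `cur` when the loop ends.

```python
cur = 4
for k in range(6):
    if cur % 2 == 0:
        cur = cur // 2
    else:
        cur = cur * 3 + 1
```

Let's trace through this code step by step.

Initialize: cur = 4
Entering loop: for k in range(6):
After iteration 1: k = 0, cur = 2
After iteration 2: k = 1, cur = 1
After iteration 3: k = 2, cur = 4
After iteration 4: k = 3, cur = 2
After iteration 5: k = 4, cur = 1
After iteration 6: k = 5, cur = 4
Loop ends.

Final answer: 4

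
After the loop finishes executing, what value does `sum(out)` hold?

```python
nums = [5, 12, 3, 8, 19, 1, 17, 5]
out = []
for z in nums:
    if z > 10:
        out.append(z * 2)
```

Let's trace through this code step by step.

Initialize: nums = [5, 12, 3, 8, 19, 1, 17, 5]
Initialize: out = []
Entering loop: for z in nums:
After iteration 1: z = 5, out = []
After iteration 2: z = 12, out = [24]
After iteration 3: z = 3, out = [24]
After iteration 4: z = 8, out = [24]
After iteration 5: z = 19, out = [24, 38]
After iteration 6: z = 1, out = [24, 38]
After iteration 7: z = 17, out = [24, 38, 34]
After iteration 8: z = 5, out = [24, 38, 34]
Loop ends.
sum(out) = 96

Final answer: 96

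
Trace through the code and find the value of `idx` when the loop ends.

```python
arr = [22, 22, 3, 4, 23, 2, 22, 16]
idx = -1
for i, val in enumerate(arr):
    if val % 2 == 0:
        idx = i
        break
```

Let's trace through this code step by step.

Initialize: arr = [22, 22, 3, 4, 23, 2, 22, 16]
Initialize: idx = -1
Entering loop: for i, val in enumerate(arr):
After iteration 1: i = 0, val = 22, idx = 0
Loop ends.

Final answer: 0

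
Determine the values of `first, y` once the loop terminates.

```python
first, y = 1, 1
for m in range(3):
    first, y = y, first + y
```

Let's trace through this code step by step.

Initialize: first = 1
Initialize: y = 1
Entering loop: for m in range(3):
After iteration 1: m = 0, first = 1, y = 2
After iteration 2: m = 1, first = 2, y = 3
After iteration 3: m = 2, first = 3, y = 5
Loop ends.

Final answer: 3, 5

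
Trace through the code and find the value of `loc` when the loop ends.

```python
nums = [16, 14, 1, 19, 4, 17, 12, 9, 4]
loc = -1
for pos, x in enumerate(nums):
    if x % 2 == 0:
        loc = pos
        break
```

Let's trace through this code step by step.

Initialize: nums = [16, 14, 1, 19, 4, 17, 12, 9, 4]
Initialize: loc = -1
Entering loop: for pos, x in enumerate(nums):
After iteration 1: pos = 0, x = 16, loc = 0
Loop ends.

Final answer: 0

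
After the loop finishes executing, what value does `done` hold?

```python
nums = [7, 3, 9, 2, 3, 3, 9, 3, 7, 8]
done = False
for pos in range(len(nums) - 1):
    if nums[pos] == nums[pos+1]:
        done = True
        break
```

Let's trace through this code step by step.

Initialize: nums = [7, 3, 9, 2, 3, 3, 9, 3, 7, 8]
Initialize: done = False
Entering loop: for pos in range(len(nums) - 1):
After iteration 1: pos = 0, done = False
After iteration 2: pos = 1, done = False
After iteration 3: pos = 2, done = False
After iteration 4: pos = 3, done = False
After iteration 5: pos = 4, done = True
Loop ends.

Final answer: True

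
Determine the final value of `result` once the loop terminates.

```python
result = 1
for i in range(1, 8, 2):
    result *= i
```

Let's trace through this code step by step.

Initialize: result = 1
Entering loop: for i in range(1, 8, 2):
After iteration 1: i = 1, result = 1
After iteration 2: i = 3, result = 3
After iteration 3: i = 5, result = 15
After iteration 4: i = 7, result = 105
Loop ends.

Final answer: 105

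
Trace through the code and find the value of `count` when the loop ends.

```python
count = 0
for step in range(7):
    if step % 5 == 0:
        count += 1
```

Let's trace through this code step by step.

Initialize: count = 0
Entering loop: for step in range(7):
After iteration 1: step = 0, count = 1
After iteration 2: step = 1, count = 1
After iteration 3: step = 2, count = 1
After iteration 4: step = 3, count = 1
After iteration 5: step = 4, count = 1
After iteration 6: step = 5, count = 2
After iteration 7: step = 6, count = 2
Loop ends.

Final answer: 2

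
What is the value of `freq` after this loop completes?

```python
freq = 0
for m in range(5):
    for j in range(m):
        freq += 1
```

Let's trace through this code step by step.

Initialize: freq = 0
Entering loop: for m in range(5):
After iteration 1: m = 0, freq = 0
After iteration 2: m = 1, freq = 1, j = 0
After iteration 3: m = 2, freq = 3, j = 1
After iteration 4: m = 3, freq = 6, j = 2
After iteration 5: m = 4, freq = 10, j = 3
Loop ends.

Final answer: 10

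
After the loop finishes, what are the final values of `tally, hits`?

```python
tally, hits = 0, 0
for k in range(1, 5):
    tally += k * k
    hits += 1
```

Let's trace through this code step by step.

Initialize: tally = 0
Initialize: hits = 0
Entering loop: for k in range(1, 5):
After iteration 1: k = 1, tally = 1, hits = 1
After iteration 2: k = 2, tally = 5, hits = 2
After iteration 3: k = 3, tally = 14, hits = 3
After iteration 4: k = 4, tally = 30, hits = 4
Loop ends.

Final answer: 30, 4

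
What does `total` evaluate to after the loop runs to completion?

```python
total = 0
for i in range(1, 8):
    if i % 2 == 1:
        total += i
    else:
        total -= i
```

Let's trace through this code step by step.

Initialize: total = 0
Entering loop: for i in range(1, 8):
After iteration 1: i = 1, total = 1
After iteration 2: i = 2, total = -1
After iteration 3: i = 3, total = 2
After iteration 4: i = 4, total = -2
After iteration 5: i = 5, total = 3
After iteration 6: i = 6, total = -3
After iteration 7: i = 7, total = 4
Loop ends.

Final answer: 4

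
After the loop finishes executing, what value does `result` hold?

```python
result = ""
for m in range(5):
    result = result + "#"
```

Let's trace through this code step by step.

Initialize: result = ''
Entering loop: for m in range(5):
After iteration 1: m = 0, result = '#'
After iteration 2: m = 1, result = '##'
After iteration 3: m = 2, result = '###'
After iteration 4: m = 3, result = '####'
After iteration 5: m = 4, result = '#####'
Loop ends.

Final answer: '#####'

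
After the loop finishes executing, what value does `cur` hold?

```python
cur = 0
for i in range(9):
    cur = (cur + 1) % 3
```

Let's trace through this code step by step.

Initialize: cur = 0
Entering loop: for i in range(9):
After iteration 1: i = 0, cur = 1
After iteration 2: i = 1, cur = 2
After iteration 3: i = 2, cur = 0
After iteration 4: i = 3, cur = 1
After iteration 5: i = 4, cur = 2
After iteration 6: i = 5, cur = 0
After iteration 7: i = 6, cur = 1
After iteration 8: i = 7, cur = 2
After iteration 9: i = 8, cur = 0
Loop ends.

Final answer: 0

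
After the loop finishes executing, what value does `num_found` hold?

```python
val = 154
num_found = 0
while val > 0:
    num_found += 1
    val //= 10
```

Let's trace through this code step by step.

Initialize: val = 154
Initialize: num_found = 0
Entering loop: while val > 0:
After iteration 1: val = 15, num_found = 1
After iteration 2: val = 1, num_found = 2
After iteration 3: val = 0, num_found = 3
Loop ends.

Final answer: 3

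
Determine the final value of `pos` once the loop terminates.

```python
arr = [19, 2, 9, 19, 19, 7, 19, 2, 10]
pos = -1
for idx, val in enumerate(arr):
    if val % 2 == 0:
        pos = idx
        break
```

Let's trace through this code step by step.

Initialize: arr = [19, 2, 9, 19, 19, 7, 19, 2, 10]
Initialize: pos = -1
Entering loop: for idx, val in enumerate(arr):
After iteration 1: idx = 0, val = 19, pos = -1
After iteration 2: idx = 1, val = 2, pos = 1
Loop ends.

Final answer: 1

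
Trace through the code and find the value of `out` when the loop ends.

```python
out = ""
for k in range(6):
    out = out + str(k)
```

Let's trace through this code step by step.

Initialize: out = ''
Entering loop: for k in range(6):
After iteration 1: k = 0, out = '0'
After iteration 2: k = 1, out = '01'
After iteration 3: k = 2, out = '012'
After iteration 4: k = 3, out = '0123'
After iteration 5: k = 4, out = '01234'
After iteration 6: k = 5, out = '012345'
Loop ends.

Final answer: '012345'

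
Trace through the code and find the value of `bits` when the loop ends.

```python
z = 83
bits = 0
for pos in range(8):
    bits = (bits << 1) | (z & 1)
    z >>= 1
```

Let's trace through this code step by step.

Initialize: z = 83
Initialize: bits = 0
Entering loop: for pos in range(8):
After iteration 1: pos = 0, z = 41, bits = 1
After iteration 2: pos = 1, z = 20, bits = 3
After iteration 3: pos = 2, z = 10, bits = 6
After iteration 4: pos = 3, z = 5, bits = 12
After iteration 5: pos = 4, z = 2, bits = 25
After iteration 6: pos = 5, z = 1, bits = 50
After iteration 7: pos = 6, z = 0, bits = 101
After iteration 8: pos = 7, z = 0, bits = 202
Loop ends.

Final answer: 202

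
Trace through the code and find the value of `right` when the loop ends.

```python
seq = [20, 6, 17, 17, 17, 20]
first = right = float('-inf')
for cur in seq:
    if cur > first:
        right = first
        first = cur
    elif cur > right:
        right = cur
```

Let's trace through this code step by step.

Initialize: seq = [20, 6, 17, 17, 17, 20]
Initialize: first = -inf
Initialize: right = -inf
Entering loop: for cur in seq:
After iteration 1: cur = 20, first = 20, right = -inf
After iteration 2: cur = 6, first = 20, right = 6
After iteration 3: cur = 17, first = 20, right = 17
After iteration 4: cur = 17, first = 20, right = 17
After iteration 5: cur = 17, first = 20, right = 17
After iteration 6: cur = 20, first = 20, right = 20
Loop ends.

Final answer: 20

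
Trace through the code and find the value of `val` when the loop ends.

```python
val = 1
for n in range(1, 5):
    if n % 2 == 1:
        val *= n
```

Let's trace through this code step by step.

Initialize: val = 1
Entering loop: for n in range(1, 5):
After iteration 1: n = 1, val = 1
After iteration 2: n = 2, val = 1
After iteration 3: n = 3, val = 3
After iteration 4: n = 4, val = 3
Loop ends.

Final answer: 3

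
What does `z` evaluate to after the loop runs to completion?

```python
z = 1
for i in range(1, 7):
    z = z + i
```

Let's trace through this code step by step.

Initialize: z = 1
Entering loop: for i in range(1, 7):
After iteration 1: i = 1, z = 2
After iteration 2: i = 2, z = 4
After iteration 3: i = 3, z = 7
After iteration 4: i = 4, z = 11
After iteration 5: i = 5, z = 16
After iteration 6: i = 6, z = 22
Loop ends.

Final answer: 22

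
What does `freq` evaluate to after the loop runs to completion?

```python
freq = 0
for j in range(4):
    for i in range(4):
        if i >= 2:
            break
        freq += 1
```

Let's trace through this code step by step.

Initialize: freq = 0
Entering loop: for j in range(4):
After iteration 1: j = 0, freq = 2
After iteration 2: j = 1, freq = 4
After iteration 3: j = 2, freq = 6
After iteration 4: j = 3, freq = 8
Loop ends.

Final answer: 8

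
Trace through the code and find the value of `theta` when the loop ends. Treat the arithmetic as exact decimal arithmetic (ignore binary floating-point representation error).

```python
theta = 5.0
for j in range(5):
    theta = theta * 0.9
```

Let's trace through this code step by step.

Initialize: theta = 5.0
Entering loop: for j in range(5):
After iteration 1: j = 0, theta = 4.5
After iteration 2: j = 1, theta = 4.05
After iteration 3: j = 2, theta = 3.645
After iteration 4: j = 3, theta = 3.2805
After iteration 5: j = 4, theta = 2.95245
Loop ends.

Final answer: 2.95245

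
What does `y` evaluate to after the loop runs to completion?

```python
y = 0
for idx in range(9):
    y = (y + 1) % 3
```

Let's trace through this code step by step.

Initialize: y = 0
Entering loop: for idx in range(9):
After iteration 1: idx = 0, y = 1
After iteration 2: idx = 1, y = 2
After iteration 3: idx = 2, y = 0
After iteration 4: idx = 3, y = 1
After iteration 5: idx = 4, y = 2
After iteration 6: idx = 5, y = 0
After iteration 7: idx = 6, y = 1
After iteration 8: idx = 7, y = 2
After iteration 9: idx = 8, y = 0
Loop ends.

Final answer: 0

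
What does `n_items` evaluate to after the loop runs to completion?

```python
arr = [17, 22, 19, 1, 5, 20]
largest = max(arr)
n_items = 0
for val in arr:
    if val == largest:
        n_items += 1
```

Let's trace through this code step by step.

Initialize: arr = [17, 22, 19, 1, 5, 20]
Initialize: largest = 22
Initialize: n_items = 0
Entering loop: for val in arr:
After iteration 1: val = 17, n_items = 0
After iteration 2: val = 22, n_items = 1
After iteration 3: val = 19, n_items = 1
After iteration 4: val = 1, n_items = 1
After iteration 5: val = 5, n_items = 1
After iteration 6: val = 20, n_items = 1
Loop ends.

Final answer: 1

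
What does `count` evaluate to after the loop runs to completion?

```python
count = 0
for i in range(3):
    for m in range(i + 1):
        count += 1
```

Let's trace through this code step by step.

Initialize: count = 0
Entering loop: for i in range(3):
After iteration 1: i = 0, count = 1, m = 0
After iteration 2: i = 1, count = 3, m = 1
After iteration 3: i = 2, count = 6, m = 2
Loop ends.

Final answer: 6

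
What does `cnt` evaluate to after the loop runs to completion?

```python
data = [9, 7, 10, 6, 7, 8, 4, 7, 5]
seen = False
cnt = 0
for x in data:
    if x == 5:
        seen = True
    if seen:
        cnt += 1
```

Let's trace through this code step by step.

Initialize: data = [9, 7, 10, 6, 7, 8, 4, 7, 5]
Initialize: seen = False
Initialize: cnt = 0
Entering loop: for x in data:
After iteration 1: x = 9, seen = False, cnt = 0
After iteration 2: x = 7, seen = False, cnt = 0
After iteration 3: x = 10, seen = False, cnt = 0
After iteration 4: x = 6, seen = False, cnt = 0
After iteration 5: x = 7, seen = False, cnt = 0
After iteration 6: x = 8, seen = False, cnt = 0
After iteration 7: x = 4, seen = False, cnt = 0
After iteration 8: x = 7, seen = False, cnt = 0
After iteration 9: x = 5, seen = True, cnt = 1
Loop ends.

Final answer: 1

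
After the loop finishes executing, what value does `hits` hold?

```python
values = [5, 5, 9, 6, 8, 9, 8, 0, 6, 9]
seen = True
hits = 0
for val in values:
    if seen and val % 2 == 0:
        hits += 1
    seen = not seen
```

Let's trace through this code step by step.

Initialize: values = [5, 5, 9, 6, 8, 9, 8, 0, 6, 9]
Initialize: seen = True
Initialize: hits = 0
Entering loop: for val in values:
After iteration 1: val = 5, seen = False, hits = 0
After iteration 2: val = 5, seen = True, hits = 0
After iteration 3: val = 9, seen = False, hits = 0
After iteration 4: val = 6, seen = True, hits = 0
After iteration 5: val = 8, seen = False, hits = 1
After iteration 6: val = 9, seen = True, hits = 1
After iteration 7: val = 8, seen = False, hits = 2
After iteration 8: val = 0, seen = True, hits = 2
After iteration 9: val = 6, seen = False, hits = 3
After iteration 10: val = 9, seen = True, hits = 3
Loop ends.

Final answer: 3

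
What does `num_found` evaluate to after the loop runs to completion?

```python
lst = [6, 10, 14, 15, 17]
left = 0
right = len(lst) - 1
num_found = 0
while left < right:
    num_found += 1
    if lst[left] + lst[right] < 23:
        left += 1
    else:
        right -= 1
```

Let's trace through this code step by step.

Initialize: lst = [6, 10, 14, 15, 17]
Initialize: left = 0
Initialize: right = 4
Initialize: num_found = 0
Entering loop: while left < right:
After iteration 1: left = 0, right = 3, num_found = 1
After iteration 2: left = 1, right = 3, num_found = 2
After iteration 3: left = 1, right = 2, num_found = 3
After iteration 4: left = 1, right = 1, num_found = 4
Loop ends.

Final answer: 4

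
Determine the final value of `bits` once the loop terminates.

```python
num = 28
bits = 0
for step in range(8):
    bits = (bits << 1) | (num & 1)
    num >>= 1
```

Let's trace through this code step by step.

Initialize: num = 28
Initialize: bits = 0
Entering loop: for step in range(8):
After iteration 1: step = 0, num = 14, bits = 0
After iteration 2: step = 1, num = 7, bits = 0
After iteration 3: step = 2, num = 3, bits = 1
After iteration 4: step = 3, num = 1, bits = 3
After iteration 5: step = 4, num = 0, bits = 7
After iteration 6: step = 5, num = 0, bits = 14
After iteration 7: step = 6, num = 0, bits = 28
After iteration 8: step = 7, num = 0, bits = 56
Loop ends.

Final answer: 56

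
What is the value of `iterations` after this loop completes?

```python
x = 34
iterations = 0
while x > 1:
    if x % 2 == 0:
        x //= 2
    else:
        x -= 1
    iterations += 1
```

Let's trace through this code step by step.

Initialize: x = 34
Initialize: iterations = 0
Entering loop: while x > 1:
After iteration 1: x = 17, iterations = 1
After iteration 2: x = 16, iterations = 2
After iteration 3: x = 8, iterations = 3
After iteration 4: x = 4, iterations = 4
After iteration 5: x = 2, iterations = 5
After iteration 6: x = 1, iterations = 6
Loop ends.

Final answer: 6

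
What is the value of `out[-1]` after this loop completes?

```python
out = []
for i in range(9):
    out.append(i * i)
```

Let's trace through this code step by step.

Initialize: out = []
Entering loop: for i in range(9):
After iteration 1: i = 0, out = [0]
After iteration 2: i = 1, out = [0, 1]
After iteration 3: i = 2, out = [0, 1, 4]
After iteration 4: i = 3, out = [0, 1, 4, 9]
After iteration 5: i = 4, out = [0, 1, 4, 9, 16]
After iteration 6: i = 5, out = [0, 1, 4, 9, 16, 25]
After iteration 7: i = 6, out = [0, 1, 4, 9, 16, 25, 36]
After iteration 8: i = 7, out = [0, 1, 4, 9, 16, 25, 36, 49]
After iteration 9: i = 8, out = [0, 1, 4, 9, 16, 25, 36, 49, 64]
Loop ends.
out[-1] = 64

Final answer: 64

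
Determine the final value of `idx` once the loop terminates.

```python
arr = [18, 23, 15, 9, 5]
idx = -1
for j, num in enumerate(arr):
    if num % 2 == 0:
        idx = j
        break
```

Let's trace through this code step by step.

Initialize: arr = [18, 23, 15, 9, 5]
Initialize: idx = -1
Entering loop: for j, num in enumerate(arr):
After iteration 1: j = 0, num = 18, idx = 0
Loop ends.

Final answer: 0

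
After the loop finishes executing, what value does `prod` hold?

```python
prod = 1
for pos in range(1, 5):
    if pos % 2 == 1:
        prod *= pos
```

Let's trace through this code step by step.

Initialize: prod = 1
Entering loop: for pos in range(1, 5):
After iteration 1: pos = 1, prod = 1
After iteration 2: pos = 2, prod = 1
After iteration 3: pos = 3, prod = 3
After iteration 4: pos = 4, prod = 3
Loop ends.

Final answer: 3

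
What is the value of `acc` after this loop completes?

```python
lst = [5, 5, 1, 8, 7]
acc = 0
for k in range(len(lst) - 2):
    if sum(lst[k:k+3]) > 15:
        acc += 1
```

Let's trace through this code step by step.

Initialize: lst = [5, 5, 1, 8, 7]
Initialize: acc = 0
Entering loop: for k in range(len(lst) - 2):
After iteration 1: k = 0, acc = 0
After iteration 2: k = 1, acc = 0
After iteration 3: k = 2, acc = 1
Loop ends.

Final answer: 1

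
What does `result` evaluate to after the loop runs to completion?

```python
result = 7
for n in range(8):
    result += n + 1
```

Let's trace through this code step by step.

Initialize: result = 7
Entering loop: for n in range(8):
After iteration 1: n = 0, result = 8
After iteration 2: n = 1, result = 10
After iteration 3: n = 2, result = 13
After iteration 4: n = 3, result = 17
After iteration 5: n = 4, result = 22
After iteration 6: n = 5, result = 28
After iteration 7: n = 6, result = 35
After iteration 8: n = 7, result = 43
Loop ends.

Final answer: 43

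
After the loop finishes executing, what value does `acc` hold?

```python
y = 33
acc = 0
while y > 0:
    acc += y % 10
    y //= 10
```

Let's trace through this code step by step.

Initialize: y = 33
Initialize: acc = 0
Entering loop: while y > 0:
After iteration 1: y = 3, acc = 3
After iteration 2: y = 0, acc = 6
Loop ends.

Final answer: 6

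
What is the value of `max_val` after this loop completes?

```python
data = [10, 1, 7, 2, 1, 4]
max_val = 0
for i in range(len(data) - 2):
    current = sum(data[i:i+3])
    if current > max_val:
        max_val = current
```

Let's trace through this code step by step.

Initialize: data = [10, 1, 7, 2, 1, 4]
Initialize: max_val = 0
Entering loop: for i in range(len(data) - 2):
After iteration 1: i = 0, max_val = 18, current = 18
After iteration 2: i = 1, max_val = 18, current = 10
After iteration 3: i = 2, max_val = 18, current = 10
After iteration 4: i = 3, max_val = 18, current = 7
Loop ends.

Final answer: 18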